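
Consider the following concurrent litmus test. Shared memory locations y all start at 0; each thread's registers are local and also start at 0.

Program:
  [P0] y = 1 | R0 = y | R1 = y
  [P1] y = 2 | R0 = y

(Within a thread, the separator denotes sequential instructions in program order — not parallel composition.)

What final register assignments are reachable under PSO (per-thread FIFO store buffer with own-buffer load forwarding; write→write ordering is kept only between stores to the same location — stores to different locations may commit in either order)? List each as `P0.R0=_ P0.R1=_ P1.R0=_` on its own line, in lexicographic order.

P0.R0=1 P0.R1=1 P1.R0=1
P0.R0=1 P0.R1=1 P1.R0=2
P0.R0=1 P0.R1=2 P1.R0=2
P0.R0=2 P0.R1=2 P1.R0=2

outcome vector order: (P0.R0,P0.R1,P1.R0)
|PSO outcomes| = 4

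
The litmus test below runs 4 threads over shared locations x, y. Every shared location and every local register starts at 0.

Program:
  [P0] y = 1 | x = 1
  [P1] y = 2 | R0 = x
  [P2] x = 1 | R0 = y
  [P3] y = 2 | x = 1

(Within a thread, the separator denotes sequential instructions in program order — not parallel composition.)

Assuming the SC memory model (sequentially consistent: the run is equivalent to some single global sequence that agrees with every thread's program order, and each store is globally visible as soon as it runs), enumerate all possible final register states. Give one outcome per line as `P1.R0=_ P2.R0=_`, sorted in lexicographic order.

outcome vector order: (P1.R0,P2.R0)
|SC outcomes| = 5

P1.R0=0 P2.R0=1
P1.R0=0 P2.R0=2
P1.R0=1 P2.R0=0
P1.R0=1 P2.R0=1
P1.R0=1 P2.R0=2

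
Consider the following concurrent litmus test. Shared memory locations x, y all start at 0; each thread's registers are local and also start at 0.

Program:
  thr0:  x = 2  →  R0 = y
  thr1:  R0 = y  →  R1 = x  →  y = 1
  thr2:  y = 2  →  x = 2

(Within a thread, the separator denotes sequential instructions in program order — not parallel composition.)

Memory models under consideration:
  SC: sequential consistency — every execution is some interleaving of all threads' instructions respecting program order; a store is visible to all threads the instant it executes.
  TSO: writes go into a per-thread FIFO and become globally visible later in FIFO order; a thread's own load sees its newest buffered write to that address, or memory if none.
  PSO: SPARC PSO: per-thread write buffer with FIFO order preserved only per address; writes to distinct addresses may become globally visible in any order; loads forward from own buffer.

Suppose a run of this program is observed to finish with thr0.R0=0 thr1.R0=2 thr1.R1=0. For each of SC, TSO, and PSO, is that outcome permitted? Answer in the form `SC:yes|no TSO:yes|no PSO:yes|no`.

SC:no TSO:yes PSO:yes

outcome vector order: (thr0.R0,thr1.R0,thr1.R1)
[SC] allowed = {0/0/0, 0/0/2, 0/2/2, 1/0/0, 1/0/2, 1/2/0, 1/2/2, 2/0/0, 2/0/2, 2/2/0, 2/2/2}
[TSO] allowed = {0/0/0, 0/0/2, 0/2/0, 0/2/2, 1/0/0, 1/0/2, 1/2/0, 1/2/2, 2/0/0, 2/0/2, 2/2/0, 2/2/2}
[PSO] allowed = {0/0/0, 0/0/2, 0/2/0, 0/2/2, 1/0/0, 1/0/2, 1/2/0, 1/2/2, 2/0/0, 2/0/2, 2/2/0, 2/2/2}
target 0/2/0 ∈ {TSO,PSO}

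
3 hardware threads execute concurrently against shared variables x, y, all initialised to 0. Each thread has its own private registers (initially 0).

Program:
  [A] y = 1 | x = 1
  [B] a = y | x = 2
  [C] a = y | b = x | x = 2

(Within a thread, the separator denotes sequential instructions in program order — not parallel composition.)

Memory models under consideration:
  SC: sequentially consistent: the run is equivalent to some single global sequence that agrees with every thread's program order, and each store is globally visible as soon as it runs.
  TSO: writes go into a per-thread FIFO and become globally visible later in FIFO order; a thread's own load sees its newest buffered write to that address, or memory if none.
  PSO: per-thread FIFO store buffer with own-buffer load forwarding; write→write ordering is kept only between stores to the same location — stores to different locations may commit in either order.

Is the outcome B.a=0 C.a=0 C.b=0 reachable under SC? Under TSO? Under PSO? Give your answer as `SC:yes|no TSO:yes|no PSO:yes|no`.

outcome vector order: (B.a,C.a,C.b)
SC: 12 outcomes — {<0 0 0> <0 0 1> <0 0 2> <0 1 0> <0 1 1> <0 1 2> <1 0 0> <1 0 1> <1 0 2> <1 1 0> <1 1 1> <1 1 2>}
TSO: 12 outcomes — {<0 0 0> <0 0 1> <0 0 2> <0 1 0> <0 1 1> <0 1 2> <1 0 0> <1 0 1> <1 0 2> <1 1 0> <1 1 1> <1 1 2>}
PSO: 12 outcomes — {<0 0 0> <0 0 1> <0 0 2> <0 1 0> <0 1 1> <0 1 2> <1 0 0> <1 0 1> <1 0 2> <1 1 0> <1 1 1> <1 1 2>}
target <0 0 0> ∈ {SC,TSO,PSO}

SC:yes TSO:yes PSO:yes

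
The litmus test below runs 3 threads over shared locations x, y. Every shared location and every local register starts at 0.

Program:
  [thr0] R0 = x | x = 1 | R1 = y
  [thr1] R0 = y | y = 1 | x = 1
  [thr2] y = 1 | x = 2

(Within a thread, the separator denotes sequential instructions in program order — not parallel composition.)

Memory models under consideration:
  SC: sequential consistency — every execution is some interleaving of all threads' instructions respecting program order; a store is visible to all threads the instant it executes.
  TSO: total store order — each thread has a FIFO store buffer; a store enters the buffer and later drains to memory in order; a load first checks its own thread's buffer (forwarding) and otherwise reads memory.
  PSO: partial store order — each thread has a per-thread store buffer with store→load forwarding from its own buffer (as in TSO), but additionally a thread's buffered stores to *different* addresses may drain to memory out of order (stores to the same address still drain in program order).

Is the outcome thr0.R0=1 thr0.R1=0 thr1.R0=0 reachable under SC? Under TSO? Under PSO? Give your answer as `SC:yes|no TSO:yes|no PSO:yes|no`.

SC:no TSO:no PSO:yes

outcome vector order: (thr0.R0,thr0.R1,thr1.R0)
under SC → 0/0/0 0/0/1 0/1/0 0/1/1 1/1/0 1/1/1 2/1/0 2/1/1
under TSO → 0/0/0 0/0/1 0/1/0 0/1/1 1/1/0 1/1/1 2/1/0 2/1/1
under PSO → 0/0/0 0/0/1 0/1/0 0/1/1 1/0/0 1/1/0 1/1/1 2/0/0 2/0/1 2/1/0 2/1/1
target 1/0/0 ∈ {PSO}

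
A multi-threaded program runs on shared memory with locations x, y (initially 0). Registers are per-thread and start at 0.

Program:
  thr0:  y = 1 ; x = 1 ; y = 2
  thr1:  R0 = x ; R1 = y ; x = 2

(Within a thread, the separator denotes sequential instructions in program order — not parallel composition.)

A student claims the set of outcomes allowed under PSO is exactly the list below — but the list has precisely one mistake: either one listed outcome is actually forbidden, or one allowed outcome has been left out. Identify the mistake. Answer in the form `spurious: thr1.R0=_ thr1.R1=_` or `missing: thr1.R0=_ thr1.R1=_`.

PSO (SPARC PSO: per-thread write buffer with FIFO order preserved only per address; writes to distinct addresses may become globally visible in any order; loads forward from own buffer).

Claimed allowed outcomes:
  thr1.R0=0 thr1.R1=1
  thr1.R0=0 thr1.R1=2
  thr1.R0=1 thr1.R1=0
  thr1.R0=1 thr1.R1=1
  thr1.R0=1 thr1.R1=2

missing: thr1.R0=0 thr1.R1=0

outcome vector order: (thr1.R0,thr1.R1)
under PSO → <0 0> <0 1> <0 2> <1 0> <1 1> <1 2>
PSO∖claimed = {<0 0>}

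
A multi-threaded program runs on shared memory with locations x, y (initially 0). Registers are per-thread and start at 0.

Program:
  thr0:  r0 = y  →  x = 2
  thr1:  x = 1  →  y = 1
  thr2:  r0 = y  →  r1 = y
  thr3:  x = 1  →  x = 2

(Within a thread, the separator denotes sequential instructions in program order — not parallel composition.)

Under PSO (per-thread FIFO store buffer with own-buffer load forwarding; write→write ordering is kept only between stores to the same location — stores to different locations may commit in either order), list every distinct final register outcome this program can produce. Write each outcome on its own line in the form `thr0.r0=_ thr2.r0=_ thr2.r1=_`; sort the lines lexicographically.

outcome vector order: (thr0.r0,thr2.r0,thr2.r1)
|PSO outcomes| = 6

thr0.r0=0 thr2.r0=0 thr2.r1=0
thr0.r0=0 thr2.r0=0 thr2.r1=1
thr0.r0=0 thr2.r0=1 thr2.r1=1
thr0.r0=1 thr2.r0=0 thr2.r1=0
thr0.r0=1 thr2.r0=0 thr2.r1=1
thr0.r0=1 thr2.r0=1 thr2.r1=1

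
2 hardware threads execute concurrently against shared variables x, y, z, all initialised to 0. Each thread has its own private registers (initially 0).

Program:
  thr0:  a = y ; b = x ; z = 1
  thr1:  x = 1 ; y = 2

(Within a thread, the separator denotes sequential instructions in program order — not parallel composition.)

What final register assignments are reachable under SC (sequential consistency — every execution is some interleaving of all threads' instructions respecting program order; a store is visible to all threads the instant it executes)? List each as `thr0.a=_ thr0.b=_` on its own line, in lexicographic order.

outcome vector order: (thr0.a,thr0.b)
|SC outcomes| = 3

thr0.a=0 thr0.b=0
thr0.a=0 thr0.b=1
thr0.a=2 thr0.b=1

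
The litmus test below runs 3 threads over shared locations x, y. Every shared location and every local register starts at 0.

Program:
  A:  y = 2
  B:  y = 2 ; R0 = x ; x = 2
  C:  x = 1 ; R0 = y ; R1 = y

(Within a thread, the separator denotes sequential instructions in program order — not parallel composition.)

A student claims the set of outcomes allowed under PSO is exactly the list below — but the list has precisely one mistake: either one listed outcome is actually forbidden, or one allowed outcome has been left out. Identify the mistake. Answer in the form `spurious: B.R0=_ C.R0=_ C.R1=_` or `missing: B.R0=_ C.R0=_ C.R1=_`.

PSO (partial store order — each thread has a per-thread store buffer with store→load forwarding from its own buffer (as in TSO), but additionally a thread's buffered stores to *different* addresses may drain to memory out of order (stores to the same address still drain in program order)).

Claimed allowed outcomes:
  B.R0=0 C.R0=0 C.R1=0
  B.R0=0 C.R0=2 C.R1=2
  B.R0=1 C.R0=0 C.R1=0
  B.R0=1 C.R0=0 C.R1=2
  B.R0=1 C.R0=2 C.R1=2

missing: B.R0=0 C.R0=0 C.R1=2

outcome vector order: (B.R0,C.R0,C.R1)
under PSO → 000, 002, 022, 100, 102, 122
PSO∖claimed = {002}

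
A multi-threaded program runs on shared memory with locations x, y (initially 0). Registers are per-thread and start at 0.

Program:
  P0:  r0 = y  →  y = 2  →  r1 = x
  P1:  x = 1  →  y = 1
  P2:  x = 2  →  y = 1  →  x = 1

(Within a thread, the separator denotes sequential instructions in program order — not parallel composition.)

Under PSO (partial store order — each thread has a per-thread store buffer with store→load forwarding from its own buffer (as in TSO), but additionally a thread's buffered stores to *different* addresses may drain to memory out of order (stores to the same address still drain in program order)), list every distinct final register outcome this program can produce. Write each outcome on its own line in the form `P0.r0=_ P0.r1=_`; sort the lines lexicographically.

outcome vector order: (P0.r0,P0.r1)
|PSO outcomes| = 6

P0.r0=0 P0.r1=0
P0.r0=0 P0.r1=1
P0.r0=0 P0.r1=2
P0.r0=1 P0.r1=0
P0.r0=1 P0.r1=1
P0.r0=1 P0.r1=2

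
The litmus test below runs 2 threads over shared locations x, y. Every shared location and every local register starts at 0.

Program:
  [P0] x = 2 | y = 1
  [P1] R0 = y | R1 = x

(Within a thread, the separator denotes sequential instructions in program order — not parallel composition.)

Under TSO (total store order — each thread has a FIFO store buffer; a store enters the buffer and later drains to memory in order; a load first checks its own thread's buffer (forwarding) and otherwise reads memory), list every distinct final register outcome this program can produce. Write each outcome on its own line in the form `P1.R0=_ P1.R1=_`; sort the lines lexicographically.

outcome vector order: (P1.R0,P1.R1)
|TSO outcomes| = 3

P1.R0=0 P1.R1=0
P1.R0=0 P1.R1=2
P1.R0=1 P1.R1=2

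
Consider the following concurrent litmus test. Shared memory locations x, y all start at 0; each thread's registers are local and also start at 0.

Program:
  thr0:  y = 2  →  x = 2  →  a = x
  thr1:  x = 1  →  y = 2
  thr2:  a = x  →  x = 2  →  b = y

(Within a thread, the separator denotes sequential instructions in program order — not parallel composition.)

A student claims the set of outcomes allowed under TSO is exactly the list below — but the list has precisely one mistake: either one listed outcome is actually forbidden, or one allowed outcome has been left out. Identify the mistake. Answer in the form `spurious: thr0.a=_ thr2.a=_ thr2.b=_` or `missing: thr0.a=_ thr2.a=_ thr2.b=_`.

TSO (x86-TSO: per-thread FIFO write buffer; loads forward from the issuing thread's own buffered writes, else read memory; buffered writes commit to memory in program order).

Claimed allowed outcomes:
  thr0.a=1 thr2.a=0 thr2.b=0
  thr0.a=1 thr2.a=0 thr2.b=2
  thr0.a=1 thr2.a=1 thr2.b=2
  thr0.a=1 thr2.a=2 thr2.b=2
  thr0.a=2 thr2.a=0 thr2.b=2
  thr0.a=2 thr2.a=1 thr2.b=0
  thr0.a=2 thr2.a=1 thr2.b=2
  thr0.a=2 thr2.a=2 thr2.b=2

outcome vector order: (thr0.a,thr2.a,thr2.b)
under TSO → 1/0/0, 1/0/2, 1/1/2, 1/2/2, 2/0/0, 2/0/2, 2/1/0, 2/1/2, 2/2/2
TSO∖claimed = {2/0/0}

missing: thr0.a=2 thr2.a=0 thr2.b=0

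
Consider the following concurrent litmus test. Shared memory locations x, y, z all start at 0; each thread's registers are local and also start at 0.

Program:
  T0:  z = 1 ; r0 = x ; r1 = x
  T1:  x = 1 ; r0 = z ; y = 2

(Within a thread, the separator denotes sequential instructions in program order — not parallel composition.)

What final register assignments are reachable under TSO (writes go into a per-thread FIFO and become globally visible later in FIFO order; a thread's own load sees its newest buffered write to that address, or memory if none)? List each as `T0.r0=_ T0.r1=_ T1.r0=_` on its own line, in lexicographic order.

outcome vector order: (T0.r0,T0.r1,T1.r0)
|TSO outcomes| = 6

T0.r0=0 T0.r1=0 T1.r0=0
T0.r0=0 T0.r1=0 T1.r0=1
T0.r0=0 T0.r1=1 T1.r0=0
T0.r0=0 T0.r1=1 T1.r0=1
T0.r0=1 T0.r1=1 T1.r0=0
T0.r0=1 T0.r1=1 T1.r0=1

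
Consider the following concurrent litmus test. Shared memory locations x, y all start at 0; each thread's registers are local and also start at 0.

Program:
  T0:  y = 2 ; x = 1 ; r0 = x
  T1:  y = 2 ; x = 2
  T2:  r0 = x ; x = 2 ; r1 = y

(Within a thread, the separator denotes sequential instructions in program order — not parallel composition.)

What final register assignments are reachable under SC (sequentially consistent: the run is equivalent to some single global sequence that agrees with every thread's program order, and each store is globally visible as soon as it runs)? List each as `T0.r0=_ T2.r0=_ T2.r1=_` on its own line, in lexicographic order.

T0.r0=1 T2.r0=0 T2.r1=0
T0.r0=1 T2.r0=0 T2.r1=2
T0.r0=1 T2.r0=1 T2.r1=2
T0.r0=1 T2.r0=2 T2.r1=2
T0.r0=2 T2.r0=0 T2.r1=0
T0.r0=2 T2.r0=0 T2.r1=2
T0.r0=2 T2.r0=1 T2.r1=2
T0.r0=2 T2.r0=2 T2.r1=2

outcome vector order: (T0.r0,T2.r0,T2.r1)
|SC outcomes| = 8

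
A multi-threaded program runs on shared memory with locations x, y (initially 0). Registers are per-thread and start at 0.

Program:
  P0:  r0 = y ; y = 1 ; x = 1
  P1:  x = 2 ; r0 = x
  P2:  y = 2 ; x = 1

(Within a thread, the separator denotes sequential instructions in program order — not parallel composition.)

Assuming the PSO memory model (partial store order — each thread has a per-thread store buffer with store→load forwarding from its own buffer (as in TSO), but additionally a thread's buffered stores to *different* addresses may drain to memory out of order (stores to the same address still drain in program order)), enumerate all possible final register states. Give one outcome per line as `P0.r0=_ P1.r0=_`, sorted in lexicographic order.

outcome vector order: (P0.r0,P1.r0)
|PSO outcomes| = 4

P0.r0=0 P1.r0=1
P0.r0=0 P1.r0=2
P0.r0=2 P1.r0=1
P0.r0=2 P1.r0=2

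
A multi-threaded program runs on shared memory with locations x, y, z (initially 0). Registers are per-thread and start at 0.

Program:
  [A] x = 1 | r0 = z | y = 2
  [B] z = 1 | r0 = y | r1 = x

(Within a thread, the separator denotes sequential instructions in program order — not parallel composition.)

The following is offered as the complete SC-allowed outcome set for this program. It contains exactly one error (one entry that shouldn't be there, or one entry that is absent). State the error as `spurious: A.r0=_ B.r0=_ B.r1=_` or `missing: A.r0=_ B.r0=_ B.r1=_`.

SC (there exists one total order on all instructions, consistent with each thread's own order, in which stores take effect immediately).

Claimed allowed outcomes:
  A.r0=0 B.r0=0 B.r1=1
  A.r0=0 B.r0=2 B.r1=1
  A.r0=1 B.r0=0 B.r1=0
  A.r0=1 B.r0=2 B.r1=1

outcome vector order: (A.r0,B.r0,B.r1)
SC (5): 001, 021, 100, 101, 121
SC∖claimed = {101}

missing: A.r0=1 B.r0=0 B.r1=1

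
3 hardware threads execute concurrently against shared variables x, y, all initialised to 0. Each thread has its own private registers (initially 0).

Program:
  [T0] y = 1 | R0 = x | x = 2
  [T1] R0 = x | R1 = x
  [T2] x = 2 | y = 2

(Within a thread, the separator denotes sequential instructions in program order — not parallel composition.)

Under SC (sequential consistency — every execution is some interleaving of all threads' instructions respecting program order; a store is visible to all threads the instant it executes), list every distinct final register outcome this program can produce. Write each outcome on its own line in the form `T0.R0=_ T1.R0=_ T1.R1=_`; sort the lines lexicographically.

T0.R0=0 T1.R0=0 T1.R1=0
T0.R0=0 T1.R0=0 T1.R1=2
T0.R0=0 T1.R0=2 T1.R1=2
T0.R0=2 T1.R0=0 T1.R1=0
T0.R0=2 T1.R0=0 T1.R1=2
T0.R0=2 T1.R0=2 T1.R1=2

outcome vector order: (T0.R0,T1.R0,T1.R1)
|SC outcomes| = 6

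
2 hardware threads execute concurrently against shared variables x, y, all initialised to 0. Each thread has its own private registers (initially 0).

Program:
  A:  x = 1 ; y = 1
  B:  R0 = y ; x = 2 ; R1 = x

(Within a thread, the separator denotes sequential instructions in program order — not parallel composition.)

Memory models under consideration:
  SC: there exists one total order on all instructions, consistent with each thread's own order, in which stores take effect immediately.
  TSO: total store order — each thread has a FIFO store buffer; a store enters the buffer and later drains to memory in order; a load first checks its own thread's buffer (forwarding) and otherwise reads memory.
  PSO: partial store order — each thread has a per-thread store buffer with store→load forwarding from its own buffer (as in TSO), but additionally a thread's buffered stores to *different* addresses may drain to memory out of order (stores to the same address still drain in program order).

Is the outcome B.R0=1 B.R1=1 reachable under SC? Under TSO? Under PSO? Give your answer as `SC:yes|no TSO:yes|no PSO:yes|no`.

SC:no TSO:no PSO:yes

outcome vector order: (B.R0,B.R1)
[SC] allowed = {01; 02; 12}
[TSO] allowed = {01; 02; 12}
[PSO] allowed = {01; 02; 11; 12}
target 11 ∈ {PSO}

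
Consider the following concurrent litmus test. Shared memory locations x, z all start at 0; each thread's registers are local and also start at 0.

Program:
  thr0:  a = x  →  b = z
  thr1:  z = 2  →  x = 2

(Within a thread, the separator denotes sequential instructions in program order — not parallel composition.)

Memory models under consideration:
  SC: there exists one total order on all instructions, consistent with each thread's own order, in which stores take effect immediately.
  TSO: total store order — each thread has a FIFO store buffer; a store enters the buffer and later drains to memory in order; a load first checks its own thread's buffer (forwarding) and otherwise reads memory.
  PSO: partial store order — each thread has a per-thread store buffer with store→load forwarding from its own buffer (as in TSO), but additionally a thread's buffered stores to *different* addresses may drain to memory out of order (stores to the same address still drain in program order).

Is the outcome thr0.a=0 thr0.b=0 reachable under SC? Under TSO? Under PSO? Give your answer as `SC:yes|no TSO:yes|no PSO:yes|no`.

SC:yes TSO:yes PSO:yes

outcome vector order: (thr0.a,thr0.b)
[SC] allowed = {00, 02, 22}
[TSO] allowed = {00, 02, 22}
[PSO] allowed = {00, 02, 20, 22}
target 00 ∈ {SC,TSO,PSO}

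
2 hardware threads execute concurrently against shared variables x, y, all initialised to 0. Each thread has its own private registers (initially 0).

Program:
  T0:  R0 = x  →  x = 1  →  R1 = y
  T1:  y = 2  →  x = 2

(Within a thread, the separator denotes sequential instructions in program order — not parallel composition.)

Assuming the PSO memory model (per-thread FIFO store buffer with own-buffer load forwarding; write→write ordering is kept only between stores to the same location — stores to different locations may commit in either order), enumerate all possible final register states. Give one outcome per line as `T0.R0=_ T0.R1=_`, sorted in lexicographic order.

outcome vector order: (T0.R0,T0.R1)
|PSO outcomes| = 4

T0.R0=0 T0.R1=0
T0.R0=0 T0.R1=2
T0.R0=2 T0.R1=0
T0.R0=2 T0.R1=2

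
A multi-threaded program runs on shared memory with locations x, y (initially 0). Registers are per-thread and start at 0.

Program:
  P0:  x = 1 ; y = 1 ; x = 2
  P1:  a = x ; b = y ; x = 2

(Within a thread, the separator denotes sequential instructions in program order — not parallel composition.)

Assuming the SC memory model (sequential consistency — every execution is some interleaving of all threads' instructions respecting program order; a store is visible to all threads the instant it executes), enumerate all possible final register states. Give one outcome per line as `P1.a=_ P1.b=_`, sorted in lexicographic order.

P1.a=0 P1.b=0
P1.a=0 P1.b=1
P1.a=1 P1.b=0
P1.a=1 P1.b=1
P1.a=2 P1.b=1

outcome vector order: (P1.a,P1.b)
|SC outcomes| = 5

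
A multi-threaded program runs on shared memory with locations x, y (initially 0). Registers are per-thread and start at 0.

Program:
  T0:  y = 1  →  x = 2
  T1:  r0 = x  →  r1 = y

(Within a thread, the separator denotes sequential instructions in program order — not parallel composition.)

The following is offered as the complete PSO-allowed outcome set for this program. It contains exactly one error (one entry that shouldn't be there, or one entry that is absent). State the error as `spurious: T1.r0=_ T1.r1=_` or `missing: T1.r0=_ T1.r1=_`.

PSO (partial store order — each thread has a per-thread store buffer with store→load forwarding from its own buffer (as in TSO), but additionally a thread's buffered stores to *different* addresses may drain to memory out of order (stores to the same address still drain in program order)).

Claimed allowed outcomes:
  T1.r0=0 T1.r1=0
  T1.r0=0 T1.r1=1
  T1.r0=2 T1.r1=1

outcome vector order: (T1.r0,T1.r1)
PSO (4): <0 0>; <0 1>; <2 0>; <2 1>
PSO∖claimed = {<2 0>}

missing: T1.r0=2 T1.r1=0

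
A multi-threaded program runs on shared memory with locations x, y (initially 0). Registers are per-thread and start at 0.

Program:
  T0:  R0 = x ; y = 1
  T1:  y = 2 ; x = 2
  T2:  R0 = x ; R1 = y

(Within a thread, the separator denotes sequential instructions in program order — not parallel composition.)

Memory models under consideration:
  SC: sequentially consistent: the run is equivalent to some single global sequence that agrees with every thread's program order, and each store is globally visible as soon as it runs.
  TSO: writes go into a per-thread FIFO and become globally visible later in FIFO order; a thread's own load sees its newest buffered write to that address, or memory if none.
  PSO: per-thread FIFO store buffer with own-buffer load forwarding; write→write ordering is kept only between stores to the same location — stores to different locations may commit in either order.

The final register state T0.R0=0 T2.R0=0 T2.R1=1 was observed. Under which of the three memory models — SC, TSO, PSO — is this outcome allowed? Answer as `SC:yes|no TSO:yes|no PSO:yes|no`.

SC:yes TSO:yes PSO:yes

outcome vector order: (T0.R0,T2.R0,T2.R1)
under SC → (0,0,0) (0,0,1) (0,0,2) (0,2,1) (0,2,2) (2,0,0) (2,0,1) (2,0,2) (2,2,1) (2,2,2)
under TSO → (0,0,0) (0,0,1) (0,0,2) (0,2,1) (0,2,2) (2,0,0) (2,0,1) (2,0,2) (2,2,1) (2,2,2)
under PSO → (0,0,0) (0,0,1) (0,0,2) (0,2,0) (0,2,1) (0,2,2) (2,0,0) (2,0,1) (2,0,2) (2,2,0) (2,2,1) (2,2,2)
target (0,0,1) ∈ {SC,TSO,PSO}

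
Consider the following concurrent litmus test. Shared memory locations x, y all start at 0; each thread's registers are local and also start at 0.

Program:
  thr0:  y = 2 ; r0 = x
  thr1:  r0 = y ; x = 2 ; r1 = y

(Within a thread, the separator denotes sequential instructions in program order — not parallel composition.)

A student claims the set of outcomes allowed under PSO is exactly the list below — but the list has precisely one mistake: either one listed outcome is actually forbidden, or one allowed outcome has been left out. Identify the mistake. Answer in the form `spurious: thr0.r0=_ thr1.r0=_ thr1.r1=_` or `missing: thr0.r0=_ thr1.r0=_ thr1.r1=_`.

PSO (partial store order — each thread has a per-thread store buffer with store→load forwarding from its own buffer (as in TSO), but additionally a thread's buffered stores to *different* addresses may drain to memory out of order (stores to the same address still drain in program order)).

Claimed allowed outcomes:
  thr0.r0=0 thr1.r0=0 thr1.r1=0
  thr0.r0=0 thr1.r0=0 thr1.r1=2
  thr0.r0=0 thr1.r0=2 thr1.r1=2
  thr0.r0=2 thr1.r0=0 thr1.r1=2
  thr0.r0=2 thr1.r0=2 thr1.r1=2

outcome vector order: (thr0.r0,thr1.r0,thr1.r1)
[PSO] allowed = {(0,0,0), (0,0,2), (0,2,2), (2,0,0), (2,0,2), (2,2,2)}
PSO∖claimed = {(2,0,0)}

missing: thr0.r0=2 thr1.r0=0 thr1.r1=0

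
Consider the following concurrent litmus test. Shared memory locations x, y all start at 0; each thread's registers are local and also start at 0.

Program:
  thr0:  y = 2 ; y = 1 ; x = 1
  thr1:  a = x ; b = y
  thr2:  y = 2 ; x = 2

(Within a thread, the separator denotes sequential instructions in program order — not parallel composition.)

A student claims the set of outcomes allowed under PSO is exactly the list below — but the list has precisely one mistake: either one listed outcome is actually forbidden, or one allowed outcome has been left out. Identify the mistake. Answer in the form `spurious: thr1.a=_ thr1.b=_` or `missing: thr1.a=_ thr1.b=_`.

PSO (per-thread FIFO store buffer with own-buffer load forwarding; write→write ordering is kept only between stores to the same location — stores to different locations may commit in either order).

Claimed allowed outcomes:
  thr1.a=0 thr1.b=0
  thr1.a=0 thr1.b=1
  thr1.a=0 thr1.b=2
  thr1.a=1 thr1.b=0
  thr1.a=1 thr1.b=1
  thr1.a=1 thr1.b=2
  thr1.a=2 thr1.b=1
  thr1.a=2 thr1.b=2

outcome vector order: (thr1.a,thr1.b)
PSO (9): 00 01 02 10 11 12 20 21 22
PSO∖claimed = {20}

missing: thr1.a=2 thr1.b=0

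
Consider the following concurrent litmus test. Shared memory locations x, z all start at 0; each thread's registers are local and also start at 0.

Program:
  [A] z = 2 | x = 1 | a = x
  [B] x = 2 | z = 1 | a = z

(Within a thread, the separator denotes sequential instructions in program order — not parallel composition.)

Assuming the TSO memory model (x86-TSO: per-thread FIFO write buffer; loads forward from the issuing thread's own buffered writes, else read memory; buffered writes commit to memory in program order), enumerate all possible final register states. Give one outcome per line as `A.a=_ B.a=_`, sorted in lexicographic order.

A.a=1 B.a=1
A.a=1 B.a=2
A.a=2 B.a=1

outcome vector order: (A.a,B.a)
|TSO outcomes| = 3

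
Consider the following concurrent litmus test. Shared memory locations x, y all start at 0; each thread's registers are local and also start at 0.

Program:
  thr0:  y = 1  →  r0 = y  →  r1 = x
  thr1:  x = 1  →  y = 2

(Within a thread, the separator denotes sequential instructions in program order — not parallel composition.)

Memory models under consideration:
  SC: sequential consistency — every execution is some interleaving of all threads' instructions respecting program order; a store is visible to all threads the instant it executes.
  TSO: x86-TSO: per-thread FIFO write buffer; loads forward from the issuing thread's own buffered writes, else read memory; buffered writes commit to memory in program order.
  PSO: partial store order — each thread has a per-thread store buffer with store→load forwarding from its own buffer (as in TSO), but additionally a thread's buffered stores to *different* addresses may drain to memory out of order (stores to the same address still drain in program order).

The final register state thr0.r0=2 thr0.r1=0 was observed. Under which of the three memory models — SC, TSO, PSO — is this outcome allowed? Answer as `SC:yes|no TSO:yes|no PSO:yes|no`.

outcome vector order: (thr0.r0,thr0.r1)
under SC → <1 0> <1 1> <2 1>
under TSO → <1 0> <1 1> <2 1>
under PSO → <1 0> <1 1> <2 0> <2 1>
target <2 0> ∈ {PSO}

SC:no TSO:no PSO:yes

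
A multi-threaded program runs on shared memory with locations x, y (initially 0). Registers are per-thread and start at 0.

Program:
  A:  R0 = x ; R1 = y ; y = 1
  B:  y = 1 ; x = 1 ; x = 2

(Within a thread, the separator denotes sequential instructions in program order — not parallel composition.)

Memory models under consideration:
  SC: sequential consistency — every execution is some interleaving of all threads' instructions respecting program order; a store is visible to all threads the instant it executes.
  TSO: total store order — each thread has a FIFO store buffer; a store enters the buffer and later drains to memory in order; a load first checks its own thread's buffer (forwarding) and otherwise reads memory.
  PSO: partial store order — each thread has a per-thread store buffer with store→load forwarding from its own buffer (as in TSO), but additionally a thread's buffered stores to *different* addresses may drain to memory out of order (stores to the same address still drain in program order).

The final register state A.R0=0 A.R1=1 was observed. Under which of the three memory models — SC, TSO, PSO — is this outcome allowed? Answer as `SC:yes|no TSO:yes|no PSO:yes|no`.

SC:yes TSO:yes PSO:yes

outcome vector order: (A.R0,A.R1)
[SC] allowed = {00, 01, 11, 21}
[TSO] allowed = {00, 01, 11, 21}
[PSO] allowed = {00, 01, 10, 11, 20, 21}
target 01 ∈ {SC,TSO,PSO}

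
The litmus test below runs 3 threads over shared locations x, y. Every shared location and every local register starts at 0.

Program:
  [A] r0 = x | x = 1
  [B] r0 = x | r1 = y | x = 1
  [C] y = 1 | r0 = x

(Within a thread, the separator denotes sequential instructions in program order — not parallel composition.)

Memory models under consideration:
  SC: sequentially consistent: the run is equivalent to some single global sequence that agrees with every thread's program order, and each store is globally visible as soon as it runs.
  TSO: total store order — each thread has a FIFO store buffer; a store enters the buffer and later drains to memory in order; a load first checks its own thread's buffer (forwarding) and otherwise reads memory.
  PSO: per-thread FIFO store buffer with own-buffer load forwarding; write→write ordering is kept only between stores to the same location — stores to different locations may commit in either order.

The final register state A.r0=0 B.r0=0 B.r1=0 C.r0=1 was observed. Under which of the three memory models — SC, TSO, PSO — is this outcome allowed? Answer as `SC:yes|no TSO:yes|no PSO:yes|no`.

outcome vector order: (A.r0,B.r0,B.r1,C.r0)
[SC] allowed = {0000 0001 0010 0011 0101 0110 0111 1000 1001 1010 1011}
[TSO] allowed = {0000 0001 0010 0011 0100 0101 0110 0111 1000 1001 1010 1011}
[PSO] allowed = {0000 0001 0010 0011 0100 0101 0110 0111 1000 1001 1010 1011}
target 0001 ∈ {SC,TSO,PSO}

SC:yes TSO:yes PSO:yes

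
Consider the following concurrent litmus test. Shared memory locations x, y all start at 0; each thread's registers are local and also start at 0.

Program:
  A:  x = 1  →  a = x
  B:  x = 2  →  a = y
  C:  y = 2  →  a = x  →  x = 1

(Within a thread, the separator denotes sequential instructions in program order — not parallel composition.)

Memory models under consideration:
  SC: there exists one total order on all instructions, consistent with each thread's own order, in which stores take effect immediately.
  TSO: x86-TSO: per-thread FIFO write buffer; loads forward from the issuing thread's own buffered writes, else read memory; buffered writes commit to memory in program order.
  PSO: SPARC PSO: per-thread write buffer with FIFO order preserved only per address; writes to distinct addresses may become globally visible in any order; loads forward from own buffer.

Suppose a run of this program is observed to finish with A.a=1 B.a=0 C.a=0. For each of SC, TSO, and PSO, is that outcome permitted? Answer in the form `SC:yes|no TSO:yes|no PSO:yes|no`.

SC:no TSO:yes PSO:yes

outcome vector order: (A.a,B.a,C.a)
[SC] allowed = {101; 102; 120; 121; 122; 202; 220; 221; 222}
[TSO] allowed = {100; 101; 102; 120; 121; 122; 200; 201; 202; 220; 221; 222}
[PSO] allowed = {100; 101; 102; 120; 121; 122; 200; 201; 202; 220; 221; 222}
target 100 ∈ {TSO,PSO}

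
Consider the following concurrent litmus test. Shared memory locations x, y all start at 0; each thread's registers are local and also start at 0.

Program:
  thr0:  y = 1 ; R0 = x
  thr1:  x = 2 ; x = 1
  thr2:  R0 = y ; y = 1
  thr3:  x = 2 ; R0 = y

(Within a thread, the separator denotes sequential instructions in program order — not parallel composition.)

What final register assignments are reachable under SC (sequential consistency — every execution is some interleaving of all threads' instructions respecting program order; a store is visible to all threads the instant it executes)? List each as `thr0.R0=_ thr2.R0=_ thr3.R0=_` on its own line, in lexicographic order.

outcome vector order: (thr0.R0,thr2.R0,thr3.R0)
|SC outcomes| = 10

thr0.R0=0 thr2.R0=0 thr3.R0=1
thr0.R0=0 thr2.R0=1 thr3.R0=1
thr0.R0=1 thr2.R0=0 thr3.R0=0
thr0.R0=1 thr2.R0=0 thr3.R0=1
thr0.R0=1 thr2.R0=1 thr3.R0=0
thr0.R0=1 thr2.R0=1 thr3.R0=1
thr0.R0=2 thr2.R0=0 thr3.R0=0
thr0.R0=2 thr2.R0=0 thr3.R0=1
thr0.R0=2 thr2.R0=1 thr3.R0=0
thr0.R0=2 thr2.R0=1 thr3.R0=1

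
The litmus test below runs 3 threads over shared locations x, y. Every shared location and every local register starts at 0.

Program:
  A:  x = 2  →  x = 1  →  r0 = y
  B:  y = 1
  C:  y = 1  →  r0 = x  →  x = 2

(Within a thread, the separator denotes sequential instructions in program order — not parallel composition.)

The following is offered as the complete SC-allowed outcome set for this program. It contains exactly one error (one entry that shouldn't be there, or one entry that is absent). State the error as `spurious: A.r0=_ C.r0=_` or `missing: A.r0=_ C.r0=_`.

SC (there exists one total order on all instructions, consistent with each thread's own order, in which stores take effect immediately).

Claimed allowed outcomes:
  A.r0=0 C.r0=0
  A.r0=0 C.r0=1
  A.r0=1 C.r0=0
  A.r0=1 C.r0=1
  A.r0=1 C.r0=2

spurious: A.r0=0 C.r0=0

outcome vector order: (A.r0,C.r0)
[SC] allowed = {(0,1); (1,0); (1,1); (1,2)}
claimed∖SC = {(0,0)}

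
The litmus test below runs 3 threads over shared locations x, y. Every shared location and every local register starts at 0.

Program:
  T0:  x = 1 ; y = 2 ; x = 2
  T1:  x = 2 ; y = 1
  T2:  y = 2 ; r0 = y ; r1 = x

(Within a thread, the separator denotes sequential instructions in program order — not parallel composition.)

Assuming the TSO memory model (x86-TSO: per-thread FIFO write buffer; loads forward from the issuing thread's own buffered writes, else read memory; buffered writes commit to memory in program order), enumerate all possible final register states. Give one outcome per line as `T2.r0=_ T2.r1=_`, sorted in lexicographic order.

outcome vector order: (T2.r0,T2.r1)
|TSO outcomes| = 5

T2.r0=1 T2.r1=1
T2.r0=1 T2.r1=2
T2.r0=2 T2.r1=0
T2.r0=2 T2.r1=1
T2.r0=2 T2.r1=2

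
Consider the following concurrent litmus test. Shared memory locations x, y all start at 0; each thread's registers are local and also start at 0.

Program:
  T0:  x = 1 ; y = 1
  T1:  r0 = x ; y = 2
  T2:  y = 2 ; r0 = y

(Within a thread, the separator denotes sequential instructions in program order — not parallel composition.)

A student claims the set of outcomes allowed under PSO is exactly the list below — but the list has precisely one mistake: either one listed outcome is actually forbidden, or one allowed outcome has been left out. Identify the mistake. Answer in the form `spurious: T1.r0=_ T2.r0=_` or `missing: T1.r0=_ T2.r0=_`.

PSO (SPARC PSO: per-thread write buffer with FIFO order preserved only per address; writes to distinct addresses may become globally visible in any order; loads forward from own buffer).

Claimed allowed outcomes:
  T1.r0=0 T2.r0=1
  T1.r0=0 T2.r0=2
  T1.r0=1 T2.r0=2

missing: T1.r0=1 T2.r0=1

outcome vector order: (T1.r0,T2.r0)
[PSO] allowed = {(0,1), (0,2), (1,1), (1,2)}
PSO∖claimed = {(1,1)}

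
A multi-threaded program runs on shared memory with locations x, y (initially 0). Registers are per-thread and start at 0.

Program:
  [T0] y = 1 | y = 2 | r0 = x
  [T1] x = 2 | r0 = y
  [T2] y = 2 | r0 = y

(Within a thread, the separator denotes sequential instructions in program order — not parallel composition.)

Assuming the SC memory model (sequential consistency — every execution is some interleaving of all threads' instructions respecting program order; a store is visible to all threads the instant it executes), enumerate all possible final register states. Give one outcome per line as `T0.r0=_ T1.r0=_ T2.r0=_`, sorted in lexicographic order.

outcome vector order: (T0.r0,T1.r0,T2.r0)
|SC outcomes| = 8

T0.r0=0 T1.r0=2 T2.r0=1
T0.r0=0 T1.r0=2 T2.r0=2
T0.r0=2 T1.r0=0 T2.r0=1
T0.r0=2 T1.r0=0 T2.r0=2
T0.r0=2 T1.r0=1 T2.r0=1
T0.r0=2 T1.r0=1 T2.r0=2
T0.r0=2 T1.r0=2 T2.r0=1
T0.r0=2 T1.r0=2 T2.r0=2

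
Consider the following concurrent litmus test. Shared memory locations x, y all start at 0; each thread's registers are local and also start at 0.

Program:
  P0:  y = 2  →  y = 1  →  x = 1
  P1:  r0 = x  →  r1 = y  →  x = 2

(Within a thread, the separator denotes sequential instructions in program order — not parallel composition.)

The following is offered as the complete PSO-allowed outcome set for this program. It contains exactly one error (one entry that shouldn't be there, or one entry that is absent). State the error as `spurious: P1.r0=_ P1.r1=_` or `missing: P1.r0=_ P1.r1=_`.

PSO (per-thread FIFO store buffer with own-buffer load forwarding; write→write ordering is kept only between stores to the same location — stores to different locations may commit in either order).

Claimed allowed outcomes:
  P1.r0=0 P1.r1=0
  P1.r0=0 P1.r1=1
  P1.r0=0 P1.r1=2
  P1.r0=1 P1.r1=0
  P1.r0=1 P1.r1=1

missing: P1.r0=1 P1.r1=2

outcome vector order: (P1.r0,P1.r1)
PSO (6): 00; 01; 02; 10; 11; 12
PSO∖claimed = {12}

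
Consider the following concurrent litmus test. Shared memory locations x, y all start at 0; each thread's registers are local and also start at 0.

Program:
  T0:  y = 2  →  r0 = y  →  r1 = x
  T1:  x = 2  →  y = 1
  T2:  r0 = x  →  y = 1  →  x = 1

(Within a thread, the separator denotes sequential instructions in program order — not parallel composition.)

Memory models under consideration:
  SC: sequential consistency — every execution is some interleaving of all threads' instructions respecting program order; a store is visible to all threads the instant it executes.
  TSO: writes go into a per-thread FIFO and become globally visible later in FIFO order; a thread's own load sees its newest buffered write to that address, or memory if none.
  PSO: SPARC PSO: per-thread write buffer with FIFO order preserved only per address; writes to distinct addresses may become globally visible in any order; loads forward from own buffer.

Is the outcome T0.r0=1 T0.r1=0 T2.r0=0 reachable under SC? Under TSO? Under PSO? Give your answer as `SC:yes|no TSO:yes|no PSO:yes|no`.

SC:yes TSO:yes PSO:yes

outcome vector order: (T0.r0,T0.r1,T2.r0)
SC: 11 outcomes — {100 110 112 120 122 200 202 210 212 220 222}
TSO: 11 outcomes — {100 110 112 120 122 200 202 210 212 220 222}
PSO: 12 outcomes — {100 102 110 112 120 122 200 202 210 212 220 222}
target 100 ∈ {SC,TSO,PSO}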